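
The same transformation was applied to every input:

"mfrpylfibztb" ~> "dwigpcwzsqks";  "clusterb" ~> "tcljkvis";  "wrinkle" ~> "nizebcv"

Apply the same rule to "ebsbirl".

vsjszic

What's happening: shift every letter 9 places backward in the alphabet (wrapping around).
On "ebsbirl" that produces "vsjszic".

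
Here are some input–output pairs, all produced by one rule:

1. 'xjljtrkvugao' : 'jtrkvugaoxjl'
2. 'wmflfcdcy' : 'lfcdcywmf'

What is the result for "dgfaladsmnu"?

aladsmnudgf

The transformation: move the first 3 characters to the end (rotate left by 3).
Applying that to "dgfaladsmnu" gives "aladsmnudgf".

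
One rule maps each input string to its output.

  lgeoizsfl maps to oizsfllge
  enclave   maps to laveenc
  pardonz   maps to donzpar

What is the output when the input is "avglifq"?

lifqavg

In each case the input is transformed by: move the first 3 characters to the end (rotate left by 3).
On "avglifq" that produces "lifqavg".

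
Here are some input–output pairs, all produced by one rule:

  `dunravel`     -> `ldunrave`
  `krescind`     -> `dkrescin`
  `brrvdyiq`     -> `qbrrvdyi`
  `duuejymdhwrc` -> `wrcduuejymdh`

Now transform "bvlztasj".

jbvlztas

Rule — swap the front and back halves of the string, then move the first 3 characters to the end (rotate left by 3).
On "bvlztasj": the first step gives "tasjbvlz", and the second then gives "jbvlztas".
(Check on "krescind": → "cindkres" → "dkrescin" ✓)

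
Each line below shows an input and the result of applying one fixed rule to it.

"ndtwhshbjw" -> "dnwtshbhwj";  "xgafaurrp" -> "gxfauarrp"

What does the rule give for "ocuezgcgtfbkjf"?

coeugzgcftkbfj

The rule is to swap each adjacent pair of characters (1↔2, 3↔4, ...).
On "ocuezgcgtfbkjf" that produces "coeugzgcftkbfj".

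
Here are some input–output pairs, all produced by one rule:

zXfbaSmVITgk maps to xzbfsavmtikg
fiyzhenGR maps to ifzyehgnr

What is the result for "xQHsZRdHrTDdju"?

The transformation: swap each adjacent pair of characters (1↔2, 3↔4, ...), then convert every letter to lowercase.
Starting from "xQHsZRdHrTDdju": after the first operation, "QxsHRZHdTrdDuj"; after the second, "qxshrzhdtrdduj".

qxshrzhdtrdduj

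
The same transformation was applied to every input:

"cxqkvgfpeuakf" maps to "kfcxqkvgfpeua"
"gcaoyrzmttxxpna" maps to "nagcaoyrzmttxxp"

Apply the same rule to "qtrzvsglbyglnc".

The pattern: move the last 2 characters to the front (rotate right by 2).
For "qtrzvsglbyglnc" the result is "ncqtrzvsglbygl".

ncqtrzvsglbygl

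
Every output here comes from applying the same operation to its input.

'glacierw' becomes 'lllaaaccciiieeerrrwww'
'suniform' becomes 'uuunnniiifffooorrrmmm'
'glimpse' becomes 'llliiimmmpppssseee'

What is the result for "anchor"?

The transformation: delete the first character, then repeat every character 3 times.
Working it through for "anchor": intermediate "nchor", final "nnnccchhhooorrr".

nnnccchhhooorrr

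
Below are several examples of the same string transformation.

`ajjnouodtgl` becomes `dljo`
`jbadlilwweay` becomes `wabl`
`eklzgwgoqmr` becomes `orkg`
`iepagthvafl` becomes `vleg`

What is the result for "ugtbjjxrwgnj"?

rngj

The transformation: keep one character in every 3, starting at position 2 (positions 2nd, 5th, 8th, ...), then move the first 2 characters to the end (rotate left by 2).
Starting from "ugtbjjxrwgnj": after the first operation, "gjrn"; after the second, "rngj".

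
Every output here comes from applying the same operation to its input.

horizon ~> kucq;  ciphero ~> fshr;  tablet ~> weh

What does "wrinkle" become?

zlnh

What's happening: keep every other character starting from the first (positions 1st, 3rd, 5th, ...), then shift every letter 3 places forward in the alphabet (wrapping around).
Starting from "wrinkle": after the first operation, "wike"; after the second, "zlnh".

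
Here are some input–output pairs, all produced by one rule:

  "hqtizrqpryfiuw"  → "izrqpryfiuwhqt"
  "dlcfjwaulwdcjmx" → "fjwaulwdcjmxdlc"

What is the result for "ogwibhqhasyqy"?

Each output is the input with this applied: move the first 3 characters to the end (rotate left by 3).
So "ogwibhqhasyqy" becomes "ibhqhasyqyogw".

ibhqhasyqyogw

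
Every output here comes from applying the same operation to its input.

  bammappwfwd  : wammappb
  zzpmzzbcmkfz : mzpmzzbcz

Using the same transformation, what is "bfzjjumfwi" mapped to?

What's happening: delete the last 3 characters, then swap the first and last characters.
"bfzjjumfwi" → "mfzjjub".

mfzjjub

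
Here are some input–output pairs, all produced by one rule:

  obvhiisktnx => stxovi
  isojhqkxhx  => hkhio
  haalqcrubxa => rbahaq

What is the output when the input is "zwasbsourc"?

borza

The pattern: keep every other character starting from the first (positions 1st, 3rd, 5th, ...), then move the last 3 characters to the front (rotate right by 3).
Starting from "zwasbsourc": after the first operation, "zabor"; after the second, "borza".
(Check on "obvhiisktnx": → "ovistx" → "stxovi" ✓)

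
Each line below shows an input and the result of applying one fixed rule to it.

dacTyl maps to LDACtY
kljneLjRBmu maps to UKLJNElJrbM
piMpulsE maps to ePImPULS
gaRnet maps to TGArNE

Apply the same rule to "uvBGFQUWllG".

The rule is to flip the case of every letter, then move the last character to the front.
Starting from "uvBGFQUWllG": after the first operation, "UVbgfquwLLg"; after the second, "gUVbgfquwLL".

gUVbgfquwLL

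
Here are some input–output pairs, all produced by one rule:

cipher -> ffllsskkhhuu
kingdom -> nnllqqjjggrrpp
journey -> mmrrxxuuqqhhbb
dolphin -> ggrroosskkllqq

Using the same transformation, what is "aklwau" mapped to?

Each output is the input with this applied: shift every letter 3 places forward in the alphabet (wrapping around), then double every character.
Applying both steps to "aklwau": "dnozdx", then "ddnnoozzddxx".

ddnnoozzddxx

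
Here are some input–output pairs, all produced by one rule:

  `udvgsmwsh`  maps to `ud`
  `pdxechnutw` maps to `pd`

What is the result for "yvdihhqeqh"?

yv

What's happening: keep only the first 2 characters.
Applying that to "yvdihhqeqh" gives "yv".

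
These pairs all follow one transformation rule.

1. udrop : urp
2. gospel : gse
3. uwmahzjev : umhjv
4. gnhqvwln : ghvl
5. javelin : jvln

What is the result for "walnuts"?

wlus

The rule is to keep every other character starting from the first (positions 1st, 3rd, 5th, ...).
For "walnuts" the result is "wlus".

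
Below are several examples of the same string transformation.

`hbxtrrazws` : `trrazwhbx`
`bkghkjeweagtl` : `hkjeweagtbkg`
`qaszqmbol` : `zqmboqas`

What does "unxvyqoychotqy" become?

The transformation: delete the last character, then move the first 3 characters to the end (rotate left by 3).
Applying both steps to "unxvyqoychotqy": "unxvyqoychotq", then "vyqoychotqunx".

vyqoychotqunx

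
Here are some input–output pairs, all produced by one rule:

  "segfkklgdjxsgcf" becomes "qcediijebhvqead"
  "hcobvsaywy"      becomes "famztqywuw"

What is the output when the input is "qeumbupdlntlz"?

ocskzsnbjlrjx

The rule is to shift every letter 2 places backward in the alphabet (wrapping around).
Doing the same to "qeumbupdlntlz": "ocskzsnbjlrjx".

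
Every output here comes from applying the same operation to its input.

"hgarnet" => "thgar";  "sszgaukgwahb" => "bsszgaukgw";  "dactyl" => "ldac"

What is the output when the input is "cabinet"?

The transformation: move the last 3 characters to the front (rotate right by 3), then delete the first 2 characters.
For "cabinet", step one produces "netcabi"; step two turns that into "tcabi".

tcabi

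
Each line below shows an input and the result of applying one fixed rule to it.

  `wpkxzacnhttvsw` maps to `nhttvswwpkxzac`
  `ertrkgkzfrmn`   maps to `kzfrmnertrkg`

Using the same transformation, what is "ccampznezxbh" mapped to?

nezxbhccampz

The transformation: swap the front and back halves of the string.
For "ccampznezxbh" the result is "nezxbhccampz".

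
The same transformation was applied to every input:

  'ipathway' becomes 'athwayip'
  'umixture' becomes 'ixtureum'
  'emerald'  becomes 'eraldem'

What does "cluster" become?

Each output is the input with this applied: move the first 2 characters to the end (rotate left by 2).
So "cluster" becomes "ustercl".

ustercl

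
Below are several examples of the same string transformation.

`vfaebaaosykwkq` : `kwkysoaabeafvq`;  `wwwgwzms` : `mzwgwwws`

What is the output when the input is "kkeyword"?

rowyekkd

Rule — move the last character to the front, then reverse the string.
For "kkeyword", step one produces "dkkeywor"; step two turns that into "rowyekkd".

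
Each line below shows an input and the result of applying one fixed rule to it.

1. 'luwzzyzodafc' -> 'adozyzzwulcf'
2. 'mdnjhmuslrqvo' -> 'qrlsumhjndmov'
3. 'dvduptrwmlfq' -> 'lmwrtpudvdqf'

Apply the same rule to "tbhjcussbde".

The pattern: move the last 2 characters to the front (rotate right by 2), then reverse the string.
Starting from "tbhjcussbde": after the first operation, "detbhjcussb"; after the second, "bssucjhbted".

bssucjhbted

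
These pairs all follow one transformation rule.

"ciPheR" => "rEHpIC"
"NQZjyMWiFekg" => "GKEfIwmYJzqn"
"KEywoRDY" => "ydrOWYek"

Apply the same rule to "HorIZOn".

In each case the input is transformed by: reverse the string, then flip the case of every letter.
Applying that to "HorIZOn" gives "NoziROh".

NoziROh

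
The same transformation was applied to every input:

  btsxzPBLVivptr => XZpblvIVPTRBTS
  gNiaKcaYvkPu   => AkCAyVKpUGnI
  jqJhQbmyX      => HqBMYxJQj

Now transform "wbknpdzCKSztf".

The transformation: flip the case of every letter, then move the first 3 characters to the end (rotate left by 3).
"wbknpdzCKSztf" → "WBKNPDZcksZTF" → "NPDZcksZTFWBK".
(Check on "jqJhQbmyX": → "JQjHqBMYx" → "HqBMYxJQj" ✓)

NPDZcksZTFWBK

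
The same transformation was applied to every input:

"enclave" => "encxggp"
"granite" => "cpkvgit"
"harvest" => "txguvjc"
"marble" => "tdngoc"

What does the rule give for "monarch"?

pctejoq

Each output is the input with this applied: move the first 2 characters to the end (rotate left by 2), then shift every letter 2 places forward in the alphabet (wrapping around).
For "monarch" the result is "pctejoq".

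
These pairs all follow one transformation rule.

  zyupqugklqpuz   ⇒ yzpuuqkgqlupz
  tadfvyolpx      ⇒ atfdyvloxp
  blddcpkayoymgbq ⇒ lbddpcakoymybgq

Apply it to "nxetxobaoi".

xnteoxabio

In each case the input is transformed by: swap each adjacent pair of characters (1↔2, 3↔4, ...).
Doing the same to "nxetxobaoi": "xnteoxabio".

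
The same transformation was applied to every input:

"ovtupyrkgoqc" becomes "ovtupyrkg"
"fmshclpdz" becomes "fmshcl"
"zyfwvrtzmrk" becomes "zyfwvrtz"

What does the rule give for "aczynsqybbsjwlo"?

aczynsqybbsj

The rule is to delete the last 3 characters.
So "aczynsqybbsjwlo" becomes "aczynsqybbsj".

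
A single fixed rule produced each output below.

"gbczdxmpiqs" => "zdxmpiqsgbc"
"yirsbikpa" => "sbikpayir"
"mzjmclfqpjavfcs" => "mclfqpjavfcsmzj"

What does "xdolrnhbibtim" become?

lrnhbibtimxdo

The rule is to move the first 3 characters to the end (rotate left by 3).
Applying that to "xdolrnhbibtim" gives "lrnhbibtimxdo".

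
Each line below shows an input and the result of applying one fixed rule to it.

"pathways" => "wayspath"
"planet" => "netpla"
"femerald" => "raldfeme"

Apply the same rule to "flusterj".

In each case the input is transformed by: swap the front and back halves of the string.
For "flusterj" the result is "terjflus".

terjflus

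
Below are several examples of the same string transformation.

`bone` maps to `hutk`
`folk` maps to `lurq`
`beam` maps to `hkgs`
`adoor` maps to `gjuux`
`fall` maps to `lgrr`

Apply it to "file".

What's happening: shift every letter 6 places forward in the alphabet (wrapping around).
For "file" the result is "lork".

lork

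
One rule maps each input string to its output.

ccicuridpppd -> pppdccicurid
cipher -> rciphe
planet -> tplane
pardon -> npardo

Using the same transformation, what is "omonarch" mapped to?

Rule — swap the front and back halves of the string, then move the first 2 characters to the end (rotate left by 2).
For "omonarch", step one produces "archomon"; step two turns that into "chomonar".

chomonar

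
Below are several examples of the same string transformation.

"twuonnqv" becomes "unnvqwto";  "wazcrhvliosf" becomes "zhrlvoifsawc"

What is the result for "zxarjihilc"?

aijihclxzr

Rule — swap each adjacent pair of characters (1↔2, 3↔4, ...), then move the first 3 characters to the end (rotate left by 3).
For "zxarjihilc", step one produces "xzraijihcl"; step two turns that into "aijihclxzr".
(Check on "wazcrhvliosf": → "awczhrlvoifs" → "zhrlvoifsawc" ✓)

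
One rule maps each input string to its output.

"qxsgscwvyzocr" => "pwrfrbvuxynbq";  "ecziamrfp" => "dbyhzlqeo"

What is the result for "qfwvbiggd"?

The pattern: shift every letter 1 place backward in the alphabet (wrapping around).
Doing the same to "qfwvbiggd": "pevuahffc".

pevuahffc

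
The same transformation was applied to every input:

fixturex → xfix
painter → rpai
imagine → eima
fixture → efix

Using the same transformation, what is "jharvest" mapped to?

The pattern: move the last character to the front, then keep only the first 4 characters.
On "jharvest": the first step gives "tjharves", and the second then gives "tjha".

tjha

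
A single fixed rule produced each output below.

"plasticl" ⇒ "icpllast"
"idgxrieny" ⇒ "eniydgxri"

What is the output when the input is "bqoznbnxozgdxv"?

dxbvqoznbnxozg

The transformation: swap the first and last characters, then move the last 3 characters to the front (rotate right by 3).
Applying both steps to "bqoznbnxozgdxv": "vqoznbnxozgdxb", then "dxbvqoznbnxozg".
(Check on "idgxrieny": → "ydgxrieni" → "eniydgxri" ✓)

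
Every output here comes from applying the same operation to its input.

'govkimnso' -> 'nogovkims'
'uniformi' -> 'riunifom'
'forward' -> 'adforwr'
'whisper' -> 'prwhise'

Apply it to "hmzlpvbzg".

bghmzlpvz

In each case the input is transformed by: move the last 2 characters to the front (rotate right by 2), then swap the first and last characters.
"hmzlpvbzg" → "zghmzlpvb" → "bghmzlpvz".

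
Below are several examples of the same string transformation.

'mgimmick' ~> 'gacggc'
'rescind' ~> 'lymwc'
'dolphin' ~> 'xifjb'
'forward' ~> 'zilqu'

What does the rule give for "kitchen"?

ecnwb

Looking at the pairs, the operation is to delete the last 2 characters, then shift every letter 6 places backward in the alphabet (wrapping around).
On "kitchen" that produces "ecnwb".
(Check on "mgimmick": → "mgimmi" → "gacggc" ✓)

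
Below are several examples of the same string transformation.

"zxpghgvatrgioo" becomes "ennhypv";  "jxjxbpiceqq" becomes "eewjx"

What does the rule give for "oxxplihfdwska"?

ewpmdr

Rule — shift every letter 7 places forward in the alphabet (wrapping around), then keep every other character starting from the second (positions 2nd, 4th, 6th, ...).
For "oxxplihfdwska" the result is "ewpmdr".
(Check on "zxpghgvatrgioo": → "gewnonchaynpvv" → "ennhypv" ✓)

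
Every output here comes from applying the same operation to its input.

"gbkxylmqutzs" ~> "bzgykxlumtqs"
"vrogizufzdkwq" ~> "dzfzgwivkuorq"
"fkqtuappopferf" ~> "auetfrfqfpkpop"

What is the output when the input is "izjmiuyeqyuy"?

eziyiyjymuqu

What's happening: sort the characters into alphabetical order, then take characters alternately from the front and the back (1st, last, 2nd, 2nd-last, ...).
"izjmiuyeqyuy" → "eiijmquuyyyz" → "eziyiyjymuqu".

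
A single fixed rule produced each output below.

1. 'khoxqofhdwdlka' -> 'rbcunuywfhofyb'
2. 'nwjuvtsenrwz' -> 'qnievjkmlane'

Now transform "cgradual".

crlurixt

In each case the input is transformed by: reverse the string, then shift every letter 9 places backward in the alphabet (wrapping around).
For "cgradual", step one produces "laudargc"; step two turns that into "crlurixt".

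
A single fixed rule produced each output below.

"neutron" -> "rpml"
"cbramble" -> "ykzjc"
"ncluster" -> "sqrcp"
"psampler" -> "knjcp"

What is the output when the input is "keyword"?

The transformation: shift every letter 2 places backward in the alphabet (wrapping around), then delete the first 3 characters.
"keyword" → "icwumpb" → "umpb".

umpb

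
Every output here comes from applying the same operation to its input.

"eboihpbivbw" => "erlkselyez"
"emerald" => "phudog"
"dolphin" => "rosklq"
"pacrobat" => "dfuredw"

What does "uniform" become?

The pattern: delete the first character, then shift every letter 3 places forward in the alphabet (wrapping around).
Working it through for "uniform": intermediate "niform", final "qlirup".
(Check on "eboihpbivbw": → "boihpbivbw" → "erlkselyez" ✓)

qlirup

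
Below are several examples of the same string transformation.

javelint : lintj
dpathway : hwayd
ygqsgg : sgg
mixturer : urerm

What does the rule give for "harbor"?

The rule is to swap the front and back halves of the string, then delete the last 3 characters.
So "harbor" becomes "bor".
(Check on "javelint": → "lintjave" → "lintj" ✓)

bor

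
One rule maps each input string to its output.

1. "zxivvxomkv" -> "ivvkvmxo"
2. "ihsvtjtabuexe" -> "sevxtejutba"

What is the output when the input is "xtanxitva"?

Looking at the pairs, the operation is to delete the first 2 characters, then take characters alternately from the front and the back (1st, last, 2nd, 2nd-last, ...).
Doing the same to "xtanxitva": "aanvxti".
(Check on "ihsvtjtabuexe": → "svtjtabuexe" → "sevxtejutba" ✓)

aanvxti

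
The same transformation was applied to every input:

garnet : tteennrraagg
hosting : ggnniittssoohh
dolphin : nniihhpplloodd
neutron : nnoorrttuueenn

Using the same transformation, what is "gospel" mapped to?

lleeppssoogg

What's happening: reverse the string, then double every character.
Starting from "gospel": after the first operation, "lepsog"; after the second, "lleeppssoogg".
(Check on "hosting": → "gnitsoh" → "ggnniittssoohh" ✓)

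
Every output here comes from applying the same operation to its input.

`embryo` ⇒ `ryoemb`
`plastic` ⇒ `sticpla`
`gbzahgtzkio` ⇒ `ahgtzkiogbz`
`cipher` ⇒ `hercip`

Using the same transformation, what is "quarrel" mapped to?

The transformation: move the first 3 characters to the end (rotate left by 3).
For "quarrel" the result is "rrelqua".

rrelqua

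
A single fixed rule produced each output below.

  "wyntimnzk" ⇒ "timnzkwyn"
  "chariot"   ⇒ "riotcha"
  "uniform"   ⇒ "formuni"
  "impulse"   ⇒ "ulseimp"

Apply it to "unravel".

avelunr

In each case the input is transformed by: move the first 3 characters to the end (rotate left by 3).
So "unravel" becomes "avelunr".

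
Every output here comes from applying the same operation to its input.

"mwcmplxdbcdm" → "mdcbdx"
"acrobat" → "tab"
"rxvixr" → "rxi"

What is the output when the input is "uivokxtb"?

Looking at the pairs, the operation is to take characters alternately from the front and the back (1st, last, 2nd, 2nd-last, ...), then keep every other character starting from the second (positions 2nd, 4th, 6th, ...).
On "uivokxtb": the first step gives "ubitvxok", and the second then gives "btxk".
(Check on "mwcmplxdbcdm": → "mmwdccmbpdlx" → "mdcbdx" ✓)

btxk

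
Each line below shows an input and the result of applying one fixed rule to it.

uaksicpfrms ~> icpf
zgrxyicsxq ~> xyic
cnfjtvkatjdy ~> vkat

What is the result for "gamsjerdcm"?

The rule is to delete the last 3 characters, then keep only the last 4 characters.
Applying both steps to "gamsjerdcm": "gamsjer", then "sjer".
(Check on "zgrxyicsxq": → "zgrxyic" → "xyic" ✓)

sjer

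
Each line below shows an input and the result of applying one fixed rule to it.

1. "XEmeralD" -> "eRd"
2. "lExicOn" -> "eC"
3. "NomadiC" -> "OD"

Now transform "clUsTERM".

Looking at the pairs, the operation is to flip the case of every letter, then keep one character in every 3, starting at position 2 (positions 2nd, 5th, 8th, ...).
For "clUsTERM", step one produces "CLuSterm"; step two turns that into "Ltm".

Ltm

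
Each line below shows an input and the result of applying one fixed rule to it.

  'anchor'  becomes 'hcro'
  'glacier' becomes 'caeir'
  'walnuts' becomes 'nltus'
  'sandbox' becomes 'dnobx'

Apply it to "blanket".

naekt

What's happening: swap each adjacent pair of characters (1↔2, 3↔4, ...), then delete the first 2 characters.
Applying both steps to "blanket": "lbnaekt", then "naekt".
(Check on "sandbox": → "asdnobx" → "dnobx" ✓)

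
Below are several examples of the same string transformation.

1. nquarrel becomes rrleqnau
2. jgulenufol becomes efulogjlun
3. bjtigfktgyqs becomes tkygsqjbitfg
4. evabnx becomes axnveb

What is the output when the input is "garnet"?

rteagn

In each case the input is transformed by: swap each adjacent pair of characters (1↔2, 3↔4, ...), then swap the front and back halves of the string.
On "garnet": the first step gives "agnrte", and the second then gives "rteagn".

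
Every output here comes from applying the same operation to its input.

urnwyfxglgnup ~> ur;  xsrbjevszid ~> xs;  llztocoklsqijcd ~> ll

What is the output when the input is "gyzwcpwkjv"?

gy

Each output is the input with this applied: keep only the first 2 characters.
On "gyzwcpwkjv" that produces "gy".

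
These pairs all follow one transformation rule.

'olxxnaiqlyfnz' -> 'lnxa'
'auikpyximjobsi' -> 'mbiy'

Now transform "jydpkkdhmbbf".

The rule is to keep one character in every 3, starting at position 3 (positions 3rd, 6th, 9th, ...), then move the first 2 characters to the end (rotate left by 2).
Applying both steps to "jydpkkdhmbbf": "dkmf", then "mfdk".

mfdk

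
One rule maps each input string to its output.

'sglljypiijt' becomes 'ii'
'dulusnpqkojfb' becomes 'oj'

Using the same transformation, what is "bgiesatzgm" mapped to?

The rule is to delete the last 2 characters, then keep only the last 2 characters.
Applying both steps to "bgiesatzgm": "bgiesatz", then "tz".

tz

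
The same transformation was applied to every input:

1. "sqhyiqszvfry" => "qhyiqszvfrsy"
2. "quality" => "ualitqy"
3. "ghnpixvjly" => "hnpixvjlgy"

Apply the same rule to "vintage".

Looking at the pairs, the operation is to swap the first and last characters, then move the first character to the end.
Doing the same to "vintage": "intagve".

intagve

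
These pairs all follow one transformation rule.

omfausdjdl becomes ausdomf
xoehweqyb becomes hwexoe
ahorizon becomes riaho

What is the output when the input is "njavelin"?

Each output is the input with this applied: delete the last 3 characters, then move the first 3 characters to the end (rotate left by 3).
"njavelin" → "njave" → "venja".

venja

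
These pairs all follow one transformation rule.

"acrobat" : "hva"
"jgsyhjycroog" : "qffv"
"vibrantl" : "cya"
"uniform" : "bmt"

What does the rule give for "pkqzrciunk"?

The pattern: shift every letter 7 places forward in the alphabet (wrapping around), then keep one character in every 3, starting at position 1 (positions 1st, 4th, 7th, ...).
"pkqzrciunk" → "wrxgyjpbur" → "wgpr".

wgpr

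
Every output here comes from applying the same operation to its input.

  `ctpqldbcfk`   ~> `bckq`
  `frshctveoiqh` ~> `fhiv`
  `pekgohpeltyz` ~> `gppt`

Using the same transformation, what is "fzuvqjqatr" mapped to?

fqrv

The rule is to keep one character in every 3, starting at position 1 (positions 1st, 4th, 7th, ...), then sort the characters into alphabetical order.
"fzuvqjqatr" → "fvqr" → "fqrv".
(Check on "pekgohpeltyz": → "pgpt" → "gppt" ✓)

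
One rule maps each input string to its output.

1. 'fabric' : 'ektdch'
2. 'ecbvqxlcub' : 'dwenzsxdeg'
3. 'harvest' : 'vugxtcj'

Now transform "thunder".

tgfpwjv

In each case the input is transformed by: reverse the string, then shift every letter 2 places forward in the alphabet (wrapping around).
"thunder" → "rednuht" → "tgfpwjv".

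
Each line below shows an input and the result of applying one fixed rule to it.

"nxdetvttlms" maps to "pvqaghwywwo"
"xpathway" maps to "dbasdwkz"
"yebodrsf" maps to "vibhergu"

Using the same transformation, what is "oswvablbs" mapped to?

The transformation: shift every letter 3 places forward in the alphabet (wrapping around), then move the last 2 characters to the front (rotate right by 2).
Applying both steps to "oswvablbs": "rvzydeoev", then "evrvzydeo".

evrvzydeo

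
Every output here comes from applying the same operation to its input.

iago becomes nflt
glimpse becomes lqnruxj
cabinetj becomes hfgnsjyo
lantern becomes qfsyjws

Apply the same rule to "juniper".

Looking at the pairs, the operation is to shift every letter 5 places forward in the alphabet (wrapping around).
Applying that to "juniper" gives "ozsnujw".

ozsnujw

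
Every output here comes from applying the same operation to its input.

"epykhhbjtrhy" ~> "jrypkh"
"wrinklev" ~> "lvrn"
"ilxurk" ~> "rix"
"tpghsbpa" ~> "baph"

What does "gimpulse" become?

leip

The transformation: swap the front and back halves of the string, then keep every other character starting from the second (positions 2nd, 4th, 6th, ...).
On "gimpulse": the first step gives "ulsegimp", and the second then gives "leip".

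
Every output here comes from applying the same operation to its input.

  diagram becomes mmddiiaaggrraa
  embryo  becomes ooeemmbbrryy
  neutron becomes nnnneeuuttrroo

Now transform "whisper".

rrwwhhiissppee

The pattern: move the last character to the front, then double every character.
"whisper" → "rwhispe" → "rrwwhhiissppee".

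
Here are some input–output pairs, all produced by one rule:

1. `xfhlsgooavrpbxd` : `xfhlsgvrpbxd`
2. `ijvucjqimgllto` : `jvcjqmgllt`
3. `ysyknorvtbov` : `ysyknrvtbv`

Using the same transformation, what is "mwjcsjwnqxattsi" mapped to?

The transformation: remove every vowel.
So "mwjcsjwnqxattsi" becomes "mwjcsjwnqxtts".

mwjcsjwnqxtts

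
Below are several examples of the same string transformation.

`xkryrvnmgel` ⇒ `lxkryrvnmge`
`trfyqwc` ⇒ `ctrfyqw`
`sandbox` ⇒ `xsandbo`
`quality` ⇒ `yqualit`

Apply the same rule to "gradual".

lgradua

The rule is to move the last character to the front.
For "gradual" the result is "lgradua".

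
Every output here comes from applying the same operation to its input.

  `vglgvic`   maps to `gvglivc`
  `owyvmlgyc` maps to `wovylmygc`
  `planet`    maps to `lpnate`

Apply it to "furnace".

ufnrcae

The rule is to swap each adjacent pair of characters (1↔2, 3↔4, ...).
So "furnace" becomes "ufnrcae".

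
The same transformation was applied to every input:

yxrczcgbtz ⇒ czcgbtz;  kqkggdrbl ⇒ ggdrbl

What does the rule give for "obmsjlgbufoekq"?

The transformation: delete the first 3 characters.
For "obmsjlgbufoekq" the result is "sjlgbufoekq".

sjlgbufoekq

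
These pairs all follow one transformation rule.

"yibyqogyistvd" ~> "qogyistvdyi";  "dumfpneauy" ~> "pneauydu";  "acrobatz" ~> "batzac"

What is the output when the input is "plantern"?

ternpl

In each case the input is transformed by: move the first 2 characters to the end (rotate left by 2), then delete the first 2 characters.
Working it through for "plantern": intermediate "anternpl", final "ternpl".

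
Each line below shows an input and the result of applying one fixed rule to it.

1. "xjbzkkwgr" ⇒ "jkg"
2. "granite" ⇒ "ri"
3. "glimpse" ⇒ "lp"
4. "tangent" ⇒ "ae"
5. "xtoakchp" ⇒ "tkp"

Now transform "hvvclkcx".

vlx

Rule — keep one character in every 3, starting at position 2 (positions 2nd, 5th, 8th, ...).
So "hvvclkcx" becomes "vlx".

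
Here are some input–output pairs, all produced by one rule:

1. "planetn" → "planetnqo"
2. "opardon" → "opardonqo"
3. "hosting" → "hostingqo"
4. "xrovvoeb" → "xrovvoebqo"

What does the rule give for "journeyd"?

Each output is the input with this applied: append "qo".
Applying that to "journeyd" gives "journeydqo".

journeydqo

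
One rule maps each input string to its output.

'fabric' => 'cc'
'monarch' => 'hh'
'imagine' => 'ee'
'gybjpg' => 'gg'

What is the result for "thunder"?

The pattern: double every character, then keep only the last 2 characters.
Starting from "thunder": after the first operation, "tthhuunnddeerr"; after the second, "rr".

rr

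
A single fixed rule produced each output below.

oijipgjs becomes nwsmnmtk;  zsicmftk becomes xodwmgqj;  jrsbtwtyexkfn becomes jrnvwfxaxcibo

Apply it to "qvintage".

kiuzmrxe

Looking at the pairs, the operation is to shift every letter 4 places forward in the alphabet (wrapping around), then move the last 2 characters to the front (rotate right by 2).
Starting from "qvintage": after the first operation, "uzmrxeki"; after the second, "kiuzmrxe".
(Check on "jrsbtwtyexkfn": → "nvwfxaxcibojr" → "jrnvwfxaxcibo" ✓)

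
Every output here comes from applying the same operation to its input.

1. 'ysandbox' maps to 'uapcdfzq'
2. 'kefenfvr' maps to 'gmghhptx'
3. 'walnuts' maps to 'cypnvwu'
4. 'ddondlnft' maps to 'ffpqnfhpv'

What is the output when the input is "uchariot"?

Rule — swap each adjacent pair of characters (1↔2, 3↔4, ...), then shift every letter 2 places forward in the alphabet (wrapping around).
Applying that to "uchariot" gives "ewcjktvq".
(Check on "walnuts": → "awnltus" → "cypnvwu" ✓)

ewcjktvq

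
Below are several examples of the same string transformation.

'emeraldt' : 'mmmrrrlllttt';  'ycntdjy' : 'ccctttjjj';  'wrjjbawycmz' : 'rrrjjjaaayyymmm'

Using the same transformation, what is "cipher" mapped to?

iiihhhrrr

What's happening: keep every other character starting from the second (positions 2nd, 4th, 6th, ...), then repeat every character 3 times.
Doing the same to "cipher": "iiihhhrrr".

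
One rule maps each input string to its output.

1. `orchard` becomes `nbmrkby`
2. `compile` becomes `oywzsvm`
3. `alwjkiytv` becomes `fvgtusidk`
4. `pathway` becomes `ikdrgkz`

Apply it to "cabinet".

dklsxom

Rule — swap the first and last characters, then shift every letter 10 places forward in the alphabet (wrapping around).
Applying both steps to "cabinet": "tabinec", then "dklsxom".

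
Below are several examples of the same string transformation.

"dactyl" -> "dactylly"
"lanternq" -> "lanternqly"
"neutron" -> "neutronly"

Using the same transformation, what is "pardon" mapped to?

pardonly

The pattern: append "ly".
On "pardon" that produces "pardonly".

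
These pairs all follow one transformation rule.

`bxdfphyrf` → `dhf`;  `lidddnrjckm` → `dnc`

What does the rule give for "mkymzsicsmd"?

yss

Each output is the input with this applied: keep one character in every 3, starting at position 3 (positions 3rd, 6th, 9th, ...).
For "mkymzsicsmd" the result is "yss".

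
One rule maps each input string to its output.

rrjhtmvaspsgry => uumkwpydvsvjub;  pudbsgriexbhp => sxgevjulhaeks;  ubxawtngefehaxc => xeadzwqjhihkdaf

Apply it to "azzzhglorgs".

dccckjorujv

Each output is the input with this applied: shift every letter 3 places forward in the alphabet (wrapping around).
For "azzzhglorgs" the result is "dccckjorujv".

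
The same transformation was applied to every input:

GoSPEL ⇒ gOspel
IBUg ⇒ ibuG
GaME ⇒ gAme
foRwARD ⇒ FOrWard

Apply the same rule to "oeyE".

OEYe

The rule is to flip the case of every letter.
For "oeyE" the result is "OEYe".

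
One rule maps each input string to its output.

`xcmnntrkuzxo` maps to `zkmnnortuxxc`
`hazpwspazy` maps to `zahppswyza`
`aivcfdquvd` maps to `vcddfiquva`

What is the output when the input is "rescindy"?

ydeinrsc

The rule is to sort the characters into alphabetical order, then swap the first and last characters.
On "rescindy" that produces "ydeinrsc".
(Check on "xcmnntrkuzxo": → "ckmnnortuxxz" → "zkmnnortuxxc" ✓)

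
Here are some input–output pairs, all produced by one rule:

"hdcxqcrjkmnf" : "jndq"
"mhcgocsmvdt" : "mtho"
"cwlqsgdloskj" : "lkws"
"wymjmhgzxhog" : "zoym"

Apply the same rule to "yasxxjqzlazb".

In each case the input is transformed by: keep one character in every 3, starting at position 2 (positions 2nd, 5th, 8th, ...), then move the first 2 characters to the end (rotate left by 2).
On "yasxxjqzlazb": the first step gives "axzz", and the second then gives "zzax".

zzax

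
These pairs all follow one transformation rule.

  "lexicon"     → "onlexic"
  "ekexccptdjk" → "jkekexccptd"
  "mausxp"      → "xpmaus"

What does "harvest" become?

stharve

Each output is the input with this applied: move the last 2 characters to the front (rotate right by 2).
For "harvest" the result is "stharve".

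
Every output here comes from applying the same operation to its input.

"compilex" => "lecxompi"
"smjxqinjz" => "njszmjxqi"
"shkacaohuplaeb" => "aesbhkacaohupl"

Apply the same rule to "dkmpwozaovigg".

The pattern: swap the first and last characters, then move the last 3 characters to the front (rotate right by 3).
Working it through for "dkmpwozaovigg": intermediate "gkmpwozaovigd", final "igdgkmpwozaov".

igdgkmpwozaov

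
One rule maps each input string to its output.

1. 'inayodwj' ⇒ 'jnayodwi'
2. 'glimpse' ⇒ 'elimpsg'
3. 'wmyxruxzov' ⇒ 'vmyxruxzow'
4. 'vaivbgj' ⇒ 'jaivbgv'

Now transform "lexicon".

nexicol

What's happening: swap the first and last characters.
"lexicon" → "nexicol".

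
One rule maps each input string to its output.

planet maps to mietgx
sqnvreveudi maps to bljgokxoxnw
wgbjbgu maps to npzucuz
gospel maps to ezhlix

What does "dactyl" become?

ewtvmr

Rule — shift every letter 7 places backward in the alphabet (wrapping around), then move the last character to the front.
For "dactyl", step one produces "wtvmre"; step two turns that into "ewtvmr".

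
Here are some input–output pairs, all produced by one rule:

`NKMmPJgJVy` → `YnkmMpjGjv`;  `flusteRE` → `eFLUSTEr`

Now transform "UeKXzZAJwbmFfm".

MuEkxZzajWBMfF

Rule — flip the case of every letter, then move the last character to the front.
For "UeKXzZAJwbmFfm", step one produces "uEkxZzajWBMfFM"; step two turns that into "MuEkxZzajWBMfF".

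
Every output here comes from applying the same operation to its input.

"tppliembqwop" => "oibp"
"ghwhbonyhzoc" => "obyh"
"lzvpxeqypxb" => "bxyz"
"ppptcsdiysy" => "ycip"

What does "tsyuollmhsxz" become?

xoms

The pattern: keep one character in every 3, starting at position 2 (positions 2nd, 5th, 8th, ...), then swap the first and last characters.
Starting from "tsyuollmhsxz": after the first operation, "somx"; after the second, "xoms".
(Check on "lzvpxeqypxb": → "zxyb" → "bxyz" ✓)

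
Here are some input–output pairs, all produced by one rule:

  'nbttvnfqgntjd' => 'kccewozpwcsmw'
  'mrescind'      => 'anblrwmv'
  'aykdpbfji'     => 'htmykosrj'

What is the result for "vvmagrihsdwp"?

The transformation: shift every letter 9 places forward in the alphabet (wrapping around), then move the first character to the end.
Working it through for "vvmagrihsdwp": intermediate "eevjparqbmfy", final "evjparqbmfye".

evjparqbmfye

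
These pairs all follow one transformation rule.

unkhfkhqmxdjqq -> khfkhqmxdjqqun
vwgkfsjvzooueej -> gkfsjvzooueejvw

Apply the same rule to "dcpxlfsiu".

pxlfsiudc

Each output is the input with this applied: move the first 2 characters to the end (rotate left by 2).
Doing the same to "dcpxlfsiu": "pxlfsiudc".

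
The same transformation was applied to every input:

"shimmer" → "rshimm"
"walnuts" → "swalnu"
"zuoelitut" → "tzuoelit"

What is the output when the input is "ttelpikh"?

httelpi

Each output is the input with this applied: move the last 2 characters to the front (rotate right by 2), then delete the first character.
For "ttelpikh" the result is "httelpi".
(Check on "zuoelitut": → "utzuoelit" → "tzuoelit" ✓)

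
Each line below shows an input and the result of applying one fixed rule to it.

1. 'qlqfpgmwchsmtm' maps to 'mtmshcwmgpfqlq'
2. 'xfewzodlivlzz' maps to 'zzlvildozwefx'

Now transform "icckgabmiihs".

The pattern: reverse the string.
On "icckgabmiihs" that produces "shiimbagkcci".

shiimbagkcci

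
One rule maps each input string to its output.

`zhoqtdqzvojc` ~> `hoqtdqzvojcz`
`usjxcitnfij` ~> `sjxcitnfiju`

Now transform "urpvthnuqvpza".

rpvthnuqvpzau

Rule — move the first character to the end.
So "urpvthnuqvpza" becomes "rpvthnuqvpzau".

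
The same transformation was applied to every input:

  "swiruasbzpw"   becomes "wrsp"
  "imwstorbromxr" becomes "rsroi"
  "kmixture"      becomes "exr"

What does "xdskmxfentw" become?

wkft

Rule — swap the first and last characters, then keep one character in every 3, starting at position 1 (positions 1st, 4th, 7th, ...).
"xdskmxfentw" → "wdskmxfentx" → "wkft".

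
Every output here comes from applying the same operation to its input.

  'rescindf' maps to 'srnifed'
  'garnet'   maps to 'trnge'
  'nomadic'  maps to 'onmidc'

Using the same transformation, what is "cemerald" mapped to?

Each output is the input with this applied: sort the characters into reverse alphabetical order, then delete the last character.
Applying that to "cemerald" gives "rmleedc".

rmleedc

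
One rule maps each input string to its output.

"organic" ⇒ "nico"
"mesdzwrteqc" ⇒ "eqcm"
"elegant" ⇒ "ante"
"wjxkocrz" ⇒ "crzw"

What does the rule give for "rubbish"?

ishr

In each case the input is transformed by: move the first character to the end, then keep only the last 4 characters.
"rubbish" → "ishr".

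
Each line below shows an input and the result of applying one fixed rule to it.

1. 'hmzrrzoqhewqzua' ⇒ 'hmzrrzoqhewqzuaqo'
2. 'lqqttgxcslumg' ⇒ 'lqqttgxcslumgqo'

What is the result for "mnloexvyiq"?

The rule is to append "qo".
Doing the same to "mnloexvyiq": "mnloexvyiqqo".

mnloexvyiqqo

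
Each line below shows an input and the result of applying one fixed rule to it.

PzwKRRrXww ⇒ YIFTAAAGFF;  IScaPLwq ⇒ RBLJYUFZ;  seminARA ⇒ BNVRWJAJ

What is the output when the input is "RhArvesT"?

AQJAENBC

Looking at the pairs, the operation is to shift every letter 9 places forward in the alphabet (wrapping around), then convert every letter to uppercase.
"RhArvesT" → "AqJaenbC" → "AQJAENBC".
(Check on "seminARA": → "bnvrwJAJ" → "BNVRWJAJ" ✓)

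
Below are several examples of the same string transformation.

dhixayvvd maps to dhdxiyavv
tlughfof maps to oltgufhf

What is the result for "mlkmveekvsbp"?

The transformation: swap each adjacent pair of characters (1↔2, 3↔4, ...), then move the last character to the front.
"mlkmveekvsbp" → "lmmkevkesvpb" → "blmmkevkesvp".

blmmkevkesvp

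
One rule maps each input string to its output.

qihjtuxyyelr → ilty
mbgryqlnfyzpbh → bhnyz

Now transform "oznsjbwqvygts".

gjqz

The transformation: keep one character in every 3, starting at position 2 (positions 2nd, 5th, 8th, ...), then sort the characters into alphabetical order.
Starting from "oznsjbwqvygts": after the first operation, "zjqg"; after the second, "gjqz".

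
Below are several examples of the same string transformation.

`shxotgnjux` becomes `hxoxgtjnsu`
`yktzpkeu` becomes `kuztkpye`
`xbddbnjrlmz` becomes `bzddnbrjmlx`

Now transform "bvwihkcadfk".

Rule — swap the first and last characters, then swap each adjacent pair of characters (1↔2, 3↔4, ...).
On "bvwihkcadfk": the first step gives "kvwihkcadfb", and the second then gives "vkiwkhacfdb".

vkiwkhacfdb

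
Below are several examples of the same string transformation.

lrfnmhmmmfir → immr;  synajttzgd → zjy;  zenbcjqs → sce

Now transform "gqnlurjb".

buq

In each case the input is transformed by: keep one character in every 3, starting at position 2 (positions 2nd, 5th, 8th, ...), then reverse the string.
For "gqnlurjb" the result is "buq".
(Check on "zenbcjqs": → "ecs" → "sce" ✓)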